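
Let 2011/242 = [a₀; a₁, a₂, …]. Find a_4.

2011 = 8·242 + 75   →  a_0 = 8
242 = 3·75 + 17   →  a_1 = 3
75 = 4·17 + 7   →  a_2 = 4
17 = 2·7 + 3   →  a_3 = 2
7 = 2·3 + 1   →  a_4 = 2

2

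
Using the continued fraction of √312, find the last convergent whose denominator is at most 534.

√312 = [17; 1, 1, 1, 34, …] (period length 4).
Convergents:
  p_0/q_0 = 17/1
  p_1/q_1 = 18/1
  p_2/q_2 = 35/2
  p_3/q_3 = 53/3
  p_4/q_4 = 1837/104
  p_5/q_5 = 1890/107
  p_6/q_6 = 3727/211
  p_7/q_7 = 5617/318
  p_8/q_8 = 194705/11023
q_7 = 318 ≤ 534 < 11023 = q_8, so the answer is 5617/318.

5617/318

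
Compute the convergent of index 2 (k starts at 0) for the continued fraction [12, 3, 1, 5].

Using pₖ = aₖpₖ₋₁ + pₖ₋₂, qₖ = aₖqₖ₋₁ + qₖ₋₂ (with p₋₁=1, p₋₂=0, q₋₁=0, q₋₂=1):
  k=0: a=12, p=12, q=1
  k=1: a=3, p=37, q=3
  k=2: a=1, p=49, q=4

49/4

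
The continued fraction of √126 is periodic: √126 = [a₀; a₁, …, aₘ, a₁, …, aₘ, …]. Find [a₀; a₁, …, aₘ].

[11; 4, 2, 4, 22]

a₀ = ⌊√126⌋ = 11.
With m₀=0, d₀=1 and mₖ₊₁ = dₖaₖ − mₖ, dₖ₊₁ = (n − mₖ₊₁²)/dₖ, aₖ₊₁ = ⌊(a₀+mₖ₊₁)/dₖ₊₁⌋:
  k=1: m=11, d=5, a=4
  k=2: m=9, d=9, a=2
  k=3: m=9, d=5, a=4
  k=4: m=11, d=1, a=22
d=1 and a=2a₀=22 at k=4, so the next step gives (m, d) = (11, 5) again — its k=1 value — and the period has length 4.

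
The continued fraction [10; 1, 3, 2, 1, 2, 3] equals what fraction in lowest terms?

Fold from the inside: start with 3/1.
  2 + 1/3 = 7/3
  1 + 3/7 = 10/7
  2 + 7/10 = 27/10
  3 + 10/27 = 91/27
  1 + 27/91 = 118/91
  10 + 91/118 = 1271/118

1271/118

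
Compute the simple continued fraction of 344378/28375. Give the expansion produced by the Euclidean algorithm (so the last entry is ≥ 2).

344378 = 12×28375 + 3878
28375 = 7×3878 + 1229
3878 = 3×1229 + 191
1229 = 6×191 + 83
191 = 2×83 + 25
83 = 3×25 + 8
25 = 3×8 + 1
8 = 8×1 + 0  (stop)
So 344378/28375 = [12; 7, 3, 6, 2, 3, 3, 8].

[12; 7, 3, 6, 2, 3, 3, 8]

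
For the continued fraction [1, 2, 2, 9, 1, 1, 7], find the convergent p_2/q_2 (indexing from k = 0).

7/5

Using pₖ = aₖpₖ₋₁ + pₖ₋₂, qₖ = aₖqₖ₋₁ + qₖ₋₂ (with p₋₁=1, p₋₂=0, q₋₁=0, q₋₂=1):
  k=0: a=1, p=1, q=1
  k=1: a=2, p=3, q=2
  k=2: a=2, p=7, q=5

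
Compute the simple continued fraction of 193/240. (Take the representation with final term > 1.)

[0; 1, 4, 9, 2, 2]

193 = 0×240 + 193
240 = 1×193 + 47
193 = 4×47 + 5
47 = 9×5 + 2
5 = 2×2 + 1
2 = 2×1 + 0  (stop)
So 193/240 = [0; 1, 4, 9, 2, 2].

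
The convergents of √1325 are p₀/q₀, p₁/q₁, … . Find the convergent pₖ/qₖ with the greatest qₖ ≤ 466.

13177/362

√1325 = [36; 2, 2, 72, …] (period length 3).
Convergents:
  p_0/q_0 = 36/1
  p_1/q_1 = 73/2
  p_2/q_2 = 182/5
  p_3/q_3 = 13177/362
  p_4/q_4 = 26536/729
q_3 = 362 ≤ 466 < 729 = q_4, so the answer is 13177/362.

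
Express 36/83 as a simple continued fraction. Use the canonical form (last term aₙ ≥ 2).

36 = 0*83 + 36
83 = 2*36 + 11
36 = 3*11 + 3
11 = 3*3 + 2
3 = 1*2 + 1
2 = 2*1 + 0  (stop)
So 36/83 = [0; 2, 3, 3, 1, 2].

[0; 2, 3, 3, 1, 2]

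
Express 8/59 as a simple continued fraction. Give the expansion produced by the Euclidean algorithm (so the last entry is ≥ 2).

[0; 7, 2, 1, 2]

8 = 0*59 + 8
59 = 7*8 + 3
8 = 2*3 + 2
3 = 1*2 + 1
2 = 2*1 + 0  (stop)
So 8/59 = [0; 7, 2, 1, 2].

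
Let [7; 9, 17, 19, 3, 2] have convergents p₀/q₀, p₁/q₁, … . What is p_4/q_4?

Using pₖ = aₖpₖ₋₁ + pₖ₋₂, qₖ = aₖqₖ₋₁ + qₖ₋₂ (with p₋₁=1, p₋₂=0, q₋₁=0, q₋₂=1):
  k=0: a=7, p=7, q=1
  k=1: a=9, p=64, q=9
  k=2: a=17, p=1095, q=154
  k=3: a=19, p=20869, q=2935
  k=4: a=3, p=63702, q=8959

63702/8959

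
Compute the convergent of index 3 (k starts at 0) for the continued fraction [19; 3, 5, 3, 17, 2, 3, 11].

Using pₖ = aₖpₖ₋₁ + pₖ₋₂, qₖ = aₖqₖ₋₁ + qₖ₋₂ (with p₋₁=1, p₋₂=0, q₋₁=0, q₋₂=1):
  k=0: a=19, p=19, q=1
  k=1: a=3, p=58, q=3
  k=2: a=5, p=309, q=16
  k=3: a=3, p=985, q=51

985/51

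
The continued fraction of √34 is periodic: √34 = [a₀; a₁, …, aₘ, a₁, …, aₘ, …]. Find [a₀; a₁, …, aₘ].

[5; 1, 4, 1, 10]

a₀ = ⌊√34⌋ = 5.
With m₀=0, d₀=1 and mₖ₊₁ = dₖaₖ − mₖ, dₖ₊₁ = (n − mₖ₊₁²)/dₖ, aₖ₊₁ = ⌊(a₀+mₖ₊₁)/dₖ₊₁⌋:
  k=1: m=5, d=9, a=1
  k=2: m=4, d=2, a=4
  k=3: m=4, d=9, a=1
  k=4: m=5, d=1, a=10
d=1 and a=2a₀=10 at k=4, so the next step gives (m, d) = (5, 9) again — its k=1 value — and the period has length 4.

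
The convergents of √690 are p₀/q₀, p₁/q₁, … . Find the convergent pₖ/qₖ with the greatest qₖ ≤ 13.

√690 = [26; 3, 1, 2, 1, 3, 52, …] (period length 6).
Convergents:
  p_0/q_0 = 26/1
  p_1/q_1 = 79/3
  p_2/q_2 = 105/4
  p_3/q_3 = 289/11
  p_4/q_4 = 394/15
q_3 = 11 ≤ 13 < 15 = q_4, so the answer is 289/11.

289/11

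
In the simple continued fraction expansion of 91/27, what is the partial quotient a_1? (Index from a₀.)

2

91 = 3·27 + 10   →  a_0 = 3
27 = 2·10 + 7   →  a_1 = 2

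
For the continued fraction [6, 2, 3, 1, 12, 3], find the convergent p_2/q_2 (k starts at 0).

45/7

Using pₖ = aₖpₖ₋₁ + pₖ₋₂, qₖ = aₖqₖ₋₁ + qₖ₋₂ (with p₋₁=1, p₋₂=0, q₋₁=0, q₋₂=1):
  k=0: a=6, p=6, q=1
  k=1: a=2, p=13, q=2
  k=2: a=3, p=45, q=7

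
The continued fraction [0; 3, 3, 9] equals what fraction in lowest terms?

Using pₖ = aₖpₖ₋₁ + pₖ₋₂ and qₖ = aₖqₖ₋₁ + qₖ₋₂:
  k=0: a=0, p=0, q=1
  k=1: a=3, p=1, q=3
  k=2: a=3, p=3, q=10
  k=3: a=9, p=28, q=93

28/93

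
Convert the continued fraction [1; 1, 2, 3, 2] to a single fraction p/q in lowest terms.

39/23

Fold from the inside: start with 2/1.
  3 + 1/2 = 7/2
  2 + 2/7 = 16/7
  1 + 7/16 = 23/16
  1 + 16/23 = 39/23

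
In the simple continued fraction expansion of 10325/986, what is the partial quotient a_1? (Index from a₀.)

2

10325 = 10·986 + 465   →  a_0 = 10
986 = 2·465 + 56   →  a_1 = 2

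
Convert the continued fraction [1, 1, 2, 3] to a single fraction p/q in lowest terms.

Fold from the inside: start with 3/1.
  2 + 1/3 = 7/3
  1 + 3/7 = 10/7
  1 + 7/10 = 17/10

17/10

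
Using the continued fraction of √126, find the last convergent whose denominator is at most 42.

√126 = [11; 4, 2, 4, 22, …] (period length 4).
Convergents:
  p_0/q_0 = 11/1
  p_1/q_1 = 45/4
  p_2/q_2 = 101/9
  p_3/q_3 = 449/40
  p_4/q_4 = 9979/889
q_3 = 40 ≤ 42 < 889 = q_4, so the answer is 449/40.

449/40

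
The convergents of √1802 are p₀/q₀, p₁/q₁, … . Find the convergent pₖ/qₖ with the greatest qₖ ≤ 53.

√1802 = [42; 2, 4, 2, 84, …] (period length 4).
Convergents:
  p_0/q_0 = 42/1
  p_1/q_1 = 85/2
  p_2/q_2 = 382/9
  p_3/q_3 = 849/20
  p_4/q_4 = 71698/1689
q_3 = 20 ≤ 53 < 1689 = q_4, so the answer is 849/20.

849/20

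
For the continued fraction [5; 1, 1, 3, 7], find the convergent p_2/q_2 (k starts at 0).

11/2

Using pₖ = aₖpₖ₋₁ + pₖ₋₂, qₖ = aₖqₖ₋₁ + qₖ₋₂ (with p₋₁=1, p₋₂=0, q₋₁=0, q₋₂=1):
  k=0: a=5, p=5, q=1
  k=1: a=1, p=6, q=1
  k=2: a=1, p=11, q=2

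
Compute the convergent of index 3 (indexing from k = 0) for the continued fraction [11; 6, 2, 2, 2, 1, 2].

357/32

Using pₖ = aₖpₖ₋₁ + pₖ₋₂, qₖ = aₖqₖ₋₁ + qₖ₋₂ (with p₋₁=1, p₋₂=0, q₋₁=0, q₋₂=1):
  k=0: a=11, p=11, q=1
  k=1: a=6, p=67, q=6
  k=2: a=2, p=145, q=13
  k=3: a=2, p=357, q=32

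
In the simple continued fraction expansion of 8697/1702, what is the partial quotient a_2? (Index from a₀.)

8697 = 5·1702 + 187   →  a_0 = 5
1702 = 9·187 + 19   →  a_1 = 9
187 = 9·19 + 16   →  a_2 = 9

9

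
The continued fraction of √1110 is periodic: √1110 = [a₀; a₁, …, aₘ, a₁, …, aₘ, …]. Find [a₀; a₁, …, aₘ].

[33; 3, 6, 3, 66]

a₀ = ⌊√1110⌋ = 33.
With m₀=0, d₀=1 and mₖ₊₁ = dₖaₖ − mₖ, dₖ₊₁ = (n − mₖ₊₁²)/dₖ, aₖ₊₁ = ⌊(a₀+mₖ₊₁)/dₖ₊₁⌋:
  k=1: m=33, d=21, a=3
  k=2: m=30, d=10, a=6
  k=3: m=30, d=21, a=3
  k=4: m=33, d=1, a=66
d=1 and a=2a₀=66 at k=4, so the next step gives (m, d) = (33, 21) again — its k=1 value — and the period has length 4.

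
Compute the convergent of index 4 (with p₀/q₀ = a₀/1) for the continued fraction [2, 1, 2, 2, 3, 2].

65/24

Using pₖ = aₖpₖ₋₁ + pₖ₋₂, qₖ = aₖqₖ₋₁ + qₖ₋₂ (with p₋₁=1, p₋₂=0, q₋₁=0, q₋₂=1):
  k=0: a=2, p=2, q=1
  k=1: a=1, p=3, q=1
  k=2: a=2, p=8, q=3
  k=3: a=2, p=19, q=7
  k=4: a=3, p=65, q=24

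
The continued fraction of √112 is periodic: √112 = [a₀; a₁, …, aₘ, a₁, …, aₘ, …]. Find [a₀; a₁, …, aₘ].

[10; 1, 1, 2, 1, 1, 20]

a₀ = ⌊√112⌋ = 10.
With m₀=0, d₀=1 and mₖ₊₁ = dₖaₖ − mₖ, dₖ₊₁ = (n − mₖ₊₁²)/dₖ, aₖ₊₁ = ⌊(a₀+mₖ₊₁)/dₖ₊₁⌋:
  k=1: m=10, d=12, a=1
  k=2: m=2, d=9, a=1
  k=3: m=7, d=7, a=2
  k=4: m=7, d=9, a=1
  k=5: m=2, d=12, a=1
  k=6: m=10, d=1, a=20
d=1 and a=2a₀=20 at k=6, so the next step gives (m, d) = (10, 12) again — its k=1 value — and the period has length 6.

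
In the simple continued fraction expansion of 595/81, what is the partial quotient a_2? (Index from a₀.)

595 = 7·81 + 28   →  a_0 = 7
81 = 2·28 + 25   →  a_1 = 2
28 = 1·25 + 3   →  a_2 = 1

1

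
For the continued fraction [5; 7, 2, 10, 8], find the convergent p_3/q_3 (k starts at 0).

Using pₖ = aₖpₖ₋₁ + pₖ₋₂, qₖ = aₖqₖ₋₁ + qₖ₋₂ (with p₋₁=1, p₋₂=0, q₋₁=0, q₋₂=1):
  k=0: a=5, p=5, q=1
  k=1: a=7, p=36, q=7
  k=2: a=2, p=77, q=15
  k=3: a=10, p=806, q=157

806/157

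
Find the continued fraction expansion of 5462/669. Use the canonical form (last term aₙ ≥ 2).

[8; 6, 12, 4, 2]

5462 = 8×669 + 110
669 = 6×110 + 9
110 = 12×9 + 2
9 = 4×2 + 1
2 = 2×1 + 0  (stop)
So 5462/669 = [8; 6, 12, 4, 2].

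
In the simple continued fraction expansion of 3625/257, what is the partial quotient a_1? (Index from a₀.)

9

3625 = 14·257 + 27   →  a_0 = 14
257 = 9·27 + 14   →  a_1 = 9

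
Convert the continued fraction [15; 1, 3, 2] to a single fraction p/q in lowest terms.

142/9

Using pₖ = aₖpₖ₋₁ + pₖ₋₂ and qₖ = aₖqₖ₋₁ + qₖ₋₂:
  k=0: a=15, p=15, q=1
  k=1: a=1, p=16, q=1
  k=2: a=3, p=63, q=4
  k=3: a=2, p=142, q=9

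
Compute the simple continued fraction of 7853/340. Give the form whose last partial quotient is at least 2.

7853 = 23×340 + 33
340 = 10×33 + 10
33 = 3×10 + 3
10 = 3×3 + 1
3 = 3×1 + 0  (stop)
So 7853/340 = [23; 10, 3, 3, 3].

[23; 10, 3, 3, 3]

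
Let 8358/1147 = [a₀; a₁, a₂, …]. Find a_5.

8358 = 7·1147 + 329   →  a_0 = 7
1147 = 3·329 + 160   →  a_1 = 3
329 = 2·160 + 9   →  a_2 = 2
160 = 17·9 + 7   →  a_3 = 17
9 = 1·7 + 2   →  a_4 = 1
7 = 3·2 + 1   →  a_5 = 3

3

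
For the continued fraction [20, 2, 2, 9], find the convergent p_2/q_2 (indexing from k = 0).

Using pₖ = aₖpₖ₋₁ + pₖ₋₂, qₖ = aₖqₖ₋₁ + qₖ₋₂ (with p₋₁=1, p₋₂=0, q₋₁=0, q₋₂=1):
  k=0: a=20, p=20, q=1
  k=1: a=2, p=41, q=2
  k=2: a=2, p=102, q=5

102/5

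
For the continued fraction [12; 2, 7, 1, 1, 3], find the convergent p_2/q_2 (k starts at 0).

Using pₖ = aₖpₖ₋₁ + pₖ₋₂, qₖ = aₖqₖ₋₁ + qₖ₋₂ (with p₋₁=1, p₋₂=0, q₋₁=0, q₋₂=1):
  k=0: a=12, p=12, q=1
  k=1: a=2, p=25, q=2
  k=2: a=7, p=187, q=15

187/15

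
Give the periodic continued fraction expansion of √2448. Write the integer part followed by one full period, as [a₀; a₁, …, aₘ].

[49; 2, 10, 2, 98]

a₀ = ⌊√2448⌋ = 49.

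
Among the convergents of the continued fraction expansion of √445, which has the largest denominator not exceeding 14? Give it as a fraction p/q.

232/11

√445 = [21; 10, 1, 1, 10, 42, …] (period length 5).
Convergents:
  p_0/q_0 = 21/1
  p_1/q_1 = 211/10
  p_2/q_2 = 232/11
  p_3/q_3 = 443/21
q_2 = 11 ≤ 14 < 21 = q_3, so the answer is 232/11.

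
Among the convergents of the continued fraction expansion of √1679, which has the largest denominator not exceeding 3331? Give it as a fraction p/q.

√1679 = [40; 1, 39, 1, 80, …] (period length 4).
Convergents:
  p_0/q_0 = 40/1
  p_1/q_1 = 41/1
  p_2/q_2 = 1639/40
  p_3/q_3 = 1680/41
  p_4/q_4 = 136039/3320
  p_5/q_5 = 137719/3361
q_4 = 3320 ≤ 3331 < 3361 = q_5, so the answer is 136039/3320.

136039/3320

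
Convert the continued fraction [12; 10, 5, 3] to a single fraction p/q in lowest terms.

Using pₖ = aₖpₖ₋₁ + pₖ₋₂ and qₖ = aₖqₖ₋₁ + qₖ₋₂:
  k=0: a=12, p=12, q=1
  k=1: a=10, p=121, q=10
  k=2: a=5, p=617, q=51
  k=3: a=3, p=1972, q=163

1972/163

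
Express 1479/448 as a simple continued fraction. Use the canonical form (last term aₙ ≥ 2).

1479 = 3×448 + 135
448 = 3×135 + 43
135 = 3×43 + 6
43 = 7×6 + 1
6 = 6×1 + 0  (stop)
So 1479/448 = [3; 3, 3, 7, 6].

[3; 3, 3, 7, 6]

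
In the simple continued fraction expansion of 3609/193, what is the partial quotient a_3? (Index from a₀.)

3609 = 18·193 + 135   →  a_0 = 18
193 = 1·135 + 58   →  a_1 = 1
135 = 2·58 + 19   →  a_2 = 2
58 = 3·19 + 1   →  a_3 = 3

3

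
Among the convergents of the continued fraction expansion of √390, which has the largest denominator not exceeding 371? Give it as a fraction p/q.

√390 = [19; 1, 2, 1, 38, …] (period length 4).
Convergents:
  p_0/q_0 = 19/1
  p_1/q_1 = 20/1
  p_2/q_2 = 59/3
  p_3/q_3 = 79/4
  p_4/q_4 = 3061/155
  p_5/q_5 = 3140/159
  p_6/q_6 = 9341/473
q_5 = 159 ≤ 371 < 473 = q_6, so the answer is 3140/159.

3140/159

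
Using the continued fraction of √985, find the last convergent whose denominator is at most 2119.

√985 = [31; 2, 1, 1, 2, 62, …] (period length 5).
Convergents:
  p_0/q_0 = 31/1
  p_1/q_1 = 63/2
  p_2/q_2 = 94/3
  p_3/q_3 = 157/5
  p_4/q_4 = 408/13
  p_5/q_5 = 25453/811
  p_6/q_6 = 51314/1635
  p_7/q_7 = 76767/2446
q_6 = 1635 ≤ 2119 < 2446 = q_7, so the answer is 51314/1635.

51314/1635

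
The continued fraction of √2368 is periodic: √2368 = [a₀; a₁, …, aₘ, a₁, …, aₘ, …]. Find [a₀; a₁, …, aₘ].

[48; 1, 1, 1, 23, 1, 1, 1, 96]

a₀ = ⌊√2368⌋ = 48.
With m₀=0, d₀=1 and mₖ₊₁ = dₖaₖ − mₖ, dₖ₊₁ = (n − mₖ₊₁²)/dₖ, aₖ₊₁ = ⌊(a₀+mₖ₊₁)/dₖ₊₁⌋:
  k=1: m=48, d=64, a=1
  k=2: m=16, d=33, a=1
  k=3: m=17, d=63, a=1
  k=4: m=46, d=4, a=23
  k=5: m=46, d=63, a=1
  k=6: m=17, d=33, a=1
  k=7: m=16, d=64, a=1
  k=8: m=48, d=1, a=96
d=1 and a=2a₀=96 at k=8, so the next step gives (m, d) = (48, 64) again — its k=1 value — and the period has length 8.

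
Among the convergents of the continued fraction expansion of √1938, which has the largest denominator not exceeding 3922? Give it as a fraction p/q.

√1938 = [44; 44, 88, …] (period length 2).
Convergents:
  p_0/q_0 = 44/1
  p_1/q_1 = 1937/44
  p_2/q_2 = 170500/3873
  p_3/q_3 = 7503937/170456
q_2 = 3873 ≤ 3922 < 170456 = q_3, so the answer is 170500/3873.

170500/3873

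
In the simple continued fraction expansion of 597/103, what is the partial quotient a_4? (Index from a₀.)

9

597 = 5·103 + 82   →  a_0 = 5
103 = 1·82 + 21   →  a_1 = 1
82 = 3·21 + 19   →  a_2 = 3
21 = 1·19 + 2   →  a_3 = 1
19 = 9·2 + 1   →  a_4 = 9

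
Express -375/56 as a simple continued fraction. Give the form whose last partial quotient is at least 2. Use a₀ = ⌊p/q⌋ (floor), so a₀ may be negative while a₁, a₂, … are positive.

-375 = -7·56 + 17
56 = 3·17 + 5
17 = 3·5 + 2
5 = 2·2 + 1
2 = 2·1 + 0  (stop)
So -375/56 = [-7; 3, 3, 2, 2].

[-7; 3, 3, 2, 2]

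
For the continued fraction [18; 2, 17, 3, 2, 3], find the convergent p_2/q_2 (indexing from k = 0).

647/35

Using pₖ = aₖpₖ₋₁ + pₖ₋₂, qₖ = aₖqₖ₋₁ + qₖ₋₂ (with p₋₁=1, p₋₂=0, q₋₁=0, q₋₂=1):
  k=0: a=18, p=18, q=1
  k=1: a=2, p=37, q=2
  k=2: a=17, p=647, q=35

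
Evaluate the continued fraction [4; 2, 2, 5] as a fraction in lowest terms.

Fold from the inside: start with 5/1.
  2 + 1/5 = 11/5
  2 + 5/11 = 27/11
  4 + 11/27 = 119/27

119/27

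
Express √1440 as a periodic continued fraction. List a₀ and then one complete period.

a₀ = ⌊√1440⌋ = 37.

[37; 1, 17, 1, 74]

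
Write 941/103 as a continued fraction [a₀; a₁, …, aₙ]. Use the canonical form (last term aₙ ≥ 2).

[9; 7, 2, 1, 4]

941 = 9·103 + 14
103 = 7·14 + 5
14 = 2·5 + 4
5 = 1·4 + 1
4 = 4·1 + 0  (stop)
So 941/103 = [9; 7, 2, 1, 4].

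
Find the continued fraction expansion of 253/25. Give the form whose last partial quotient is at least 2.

[10; 8, 3]

253 = 10·25 + 3
25 = 8·3 + 1
3 = 3·1 + 0  (stop)
So 253/25 = [10; 8, 3].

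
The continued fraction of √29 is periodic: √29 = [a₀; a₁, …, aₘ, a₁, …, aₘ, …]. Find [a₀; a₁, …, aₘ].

a₀ = ⌊√29⌋ = 5.
With m₀=0, d₀=1 and mₖ₊₁ = dₖaₖ − mₖ, dₖ₊₁ = (n − mₖ₊₁²)/dₖ, aₖ₊₁ = ⌊(a₀+mₖ₊₁)/dₖ₊₁⌋:
  k=1: m=5, d=4, a=2
  k=2: m=3, d=5, a=1
  k=3: m=2, d=5, a=1
  k=4: m=3, d=4, a=2
  k=5: m=5, d=1, a=10
d=1 and a=2a₀=10 at k=5, so the next step gives (m, d) = (5, 4) again — its k=1 value — and the period has length 5.

[5; 2, 1, 1, 2, 10]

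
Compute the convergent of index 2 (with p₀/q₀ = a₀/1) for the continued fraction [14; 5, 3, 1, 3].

227/16

Using pₖ = aₖpₖ₋₁ + pₖ₋₂, qₖ = aₖqₖ₋₁ + qₖ₋₂ (with p₋₁=1, p₋₂=0, q₋₁=0, q₋₂=1):
  k=0: a=14, p=14, q=1
  k=1: a=5, p=71, q=5
  k=2: a=3, p=227, q=16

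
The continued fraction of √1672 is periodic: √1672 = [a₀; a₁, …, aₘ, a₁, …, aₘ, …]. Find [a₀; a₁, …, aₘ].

[40; 1, 8, 10, 8, 1, 80]

a₀ = ⌊√1672⌋ = 40.
With m₀=0, d₀=1 and mₖ₊₁ = dₖaₖ − mₖ, dₖ₊₁ = (n − mₖ₊₁²)/dₖ, aₖ₊₁ = ⌊(a₀+mₖ₊₁)/dₖ₊₁⌋:
  k=1: m=40, d=72, a=1
  k=2: m=32, d=9, a=8
  k=3: m=40, d=8, a=10
  k=4: m=40, d=9, a=8
  k=5: m=32, d=72, a=1
  k=6: m=40, d=1, a=80
d=1 and a=2a₀=80 at k=6, so the next step gives (m, d) = (40, 72) again — its k=1 value — and the period has length 6.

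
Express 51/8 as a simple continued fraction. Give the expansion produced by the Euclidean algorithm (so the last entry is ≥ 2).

51 = 6·8 + 3
8 = 2·3 + 2
3 = 1·2 + 1
2 = 2·1 + 0  (stop)
So 51/8 = [6; 2, 1, 2].

[6; 2, 1, 2]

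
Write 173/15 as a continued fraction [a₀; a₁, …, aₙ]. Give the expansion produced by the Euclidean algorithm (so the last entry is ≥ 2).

[11; 1, 1, 7]

173 = 11*15 + 8
15 = 1*8 + 7
8 = 1*7 + 1
7 = 7*1 + 0  (stop)
So 173/15 = [11; 1, 1, 7].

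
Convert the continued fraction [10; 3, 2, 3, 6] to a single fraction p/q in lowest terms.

Fold from the inside: start with 6/1.
  3 + 1/6 = 19/6
  2 + 6/19 = 44/19
  3 + 19/44 = 151/44
  10 + 44/151 = 1554/151

1554/151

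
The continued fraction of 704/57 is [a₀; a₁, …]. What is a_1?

704 = 12·57 + 20   →  a_0 = 12
57 = 2·20 + 17   →  a_1 = 2

2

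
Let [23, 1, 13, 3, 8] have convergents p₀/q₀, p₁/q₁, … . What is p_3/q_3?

1029/43

Using pₖ = aₖpₖ₋₁ + pₖ₋₂, qₖ = aₖqₖ₋₁ + qₖ₋₂ (with p₋₁=1, p₋₂=0, q₋₁=0, q₋₂=1):
  k=0: a=23, p=23, q=1
  k=1: a=1, p=24, q=1
  k=2: a=13, p=335, q=14
  k=3: a=3, p=1029, q=43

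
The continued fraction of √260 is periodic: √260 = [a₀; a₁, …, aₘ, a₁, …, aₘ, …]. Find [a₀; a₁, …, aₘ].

a₀ = ⌊√260⌋ = 16.
With m₀=0, d₀=1 and mₖ₊₁ = dₖaₖ − mₖ, dₖ₊₁ = (n − mₖ₊₁²)/dₖ, aₖ₊₁ = ⌊(a₀+mₖ₊₁)/dₖ₊₁⌋:
  k=1: m=16, d=4, a=8
  k=2: m=16, d=1, a=32
d=1 and a=2a₀=32 at k=2, so the next step gives (m, d) = (16, 4) again — its k=1 value — and the period has length 2.

[16; 8, 32]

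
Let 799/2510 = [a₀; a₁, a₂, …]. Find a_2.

7

799 = 0·2510 + 799   →  a_0 = 0
2510 = 3·799 + 113   →  a_1 = 3
799 = 7·113 + 8   →  a_2 = 7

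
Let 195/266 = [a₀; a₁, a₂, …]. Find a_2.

2

195 = 0·266 + 195   →  a_0 = 0
266 = 1·195 + 71   →  a_1 = 1
195 = 2·71 + 53   →  a_2 = 2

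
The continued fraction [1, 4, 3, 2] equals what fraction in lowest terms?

Fold from the inside: start with 2/1.
  3 + 1/2 = 7/2
  4 + 2/7 = 30/7
  1 + 7/30 = 37/30

37/30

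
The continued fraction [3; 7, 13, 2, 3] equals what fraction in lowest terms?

2089/665

Using pₖ = aₖpₖ₋₁ + pₖ₋₂ and qₖ = aₖqₖ₋₁ + qₖ₋₂:
  k=0: a=3, p=3, q=1
  k=1: a=7, p=22, q=7
  k=2: a=13, p=289, q=92
  k=3: a=2, p=600, q=191
  k=4: a=3, p=2089, q=665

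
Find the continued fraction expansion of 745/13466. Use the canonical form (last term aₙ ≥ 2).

745 = 0×13466 + 745
13466 = 18×745 + 56
745 = 13×56 + 17
56 = 3×17 + 5
17 = 3×5 + 2
5 = 2×2 + 1
2 = 2×1 + 0  (stop)
So 745/13466 = [0; 18, 13, 3, 3, 2, 2].

[0; 18, 13, 3, 3, 2, 2]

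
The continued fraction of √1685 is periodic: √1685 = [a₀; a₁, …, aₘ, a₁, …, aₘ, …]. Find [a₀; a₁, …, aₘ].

a₀ = ⌊√1685⌋ = 41.

[41; 20, 1, 1, 20, 82]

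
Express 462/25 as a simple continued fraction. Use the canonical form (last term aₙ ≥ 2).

462 = 18*25 + 12
25 = 2*12 + 1
12 = 12*1 + 0  (stop)
So 462/25 = [18; 2, 12].

[18; 2, 12]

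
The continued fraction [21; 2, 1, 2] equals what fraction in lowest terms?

171/8

Fold from the inside: start with 2/1.
  1 + 1/2 = 3/2
  2 + 2/3 = 8/3
  21 + 3/8 = 171/8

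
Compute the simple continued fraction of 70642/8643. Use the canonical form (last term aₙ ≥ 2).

70642 = 8·8643 + 1498
8643 = 5·1498 + 1153
1498 = 1·1153 + 345
1153 = 3·345 + 118
345 = 2·118 + 109
118 = 1·109 + 9
109 = 12·9 + 1
9 = 9·1 + 0  (stop)
So 70642/8643 = [8; 5, 1, 3, 2, 1, 12, 9].

[8; 5, 1, 3, 2, 1, 12, 9]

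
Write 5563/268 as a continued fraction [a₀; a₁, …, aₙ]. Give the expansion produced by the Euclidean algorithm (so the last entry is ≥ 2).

5563 = 20·268 + 203
268 = 1·203 + 65
203 = 3·65 + 8
65 = 8·8 + 1
8 = 8·1 + 0  (stop)
So 5563/268 = [20; 1, 3, 8, 8].

[20; 1, 3, 8, 8]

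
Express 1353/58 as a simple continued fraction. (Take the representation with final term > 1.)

1353 = 23×58 + 19
58 = 3×19 + 1
19 = 19×1 + 0  (stop)
So 1353/58 = [23; 3, 19].

[23; 3, 19]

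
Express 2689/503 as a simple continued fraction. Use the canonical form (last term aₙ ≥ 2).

2689 = 5×503 + 174
503 = 2×174 + 155
174 = 1×155 + 19
155 = 8×19 + 3
19 = 6×3 + 1
3 = 3×1 + 0  (stop)
So 2689/503 = [5; 2, 1, 8, 6, 3].

[5; 2, 1, 8, 6, 3]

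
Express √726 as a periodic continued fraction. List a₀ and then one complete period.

[26; 1, 16, 1, 52]

a₀ = ⌊√726⌋ = 26.
With m₀=0, d₀=1 and mₖ₊₁ = dₖaₖ − mₖ, dₖ₊₁ = (n − mₖ₊₁²)/dₖ, aₖ₊₁ = ⌊(a₀+mₖ₊₁)/dₖ₊₁⌋:
  k=1: m=26, d=50, a=1
  k=2: m=24, d=3, a=16
  k=3: m=24, d=50, a=1
  k=4: m=26, d=1, a=52
d=1 and a=2a₀=52 at k=4, so the next step gives (m, d) = (26, 50) again — its k=1 value — and the period has length 4.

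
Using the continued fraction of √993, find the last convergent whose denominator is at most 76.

1355/43

√993 = [31; 1, 1, 20, 1, 1, 62, …] (period length 6).
Convergents:
  p_0/q_0 = 31/1
  p_1/q_1 = 32/1
  p_2/q_2 = 63/2
  p_3/q_3 = 1292/41
  p_4/q_4 = 1355/43
  p_5/q_5 = 2647/84
q_4 = 43 ≤ 76 < 84 = q_5, so the answer is 1355/43.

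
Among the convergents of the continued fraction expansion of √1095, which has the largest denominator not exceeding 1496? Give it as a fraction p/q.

√1095 = [33; 11, 66, …] (period length 2).
Convergents:
  p_0/q_0 = 33/1
  p_1/q_1 = 364/11
  p_2/q_2 = 24057/727
  p_3/q_3 = 264991/8008
q_2 = 727 ≤ 1496 < 8008 = q_3, so the answer is 24057/727.

24057/727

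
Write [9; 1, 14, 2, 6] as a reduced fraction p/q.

1997/201

Using pₖ = aₖpₖ₋₁ + pₖ₋₂ and qₖ = aₖqₖ₋₁ + qₖ₋₂:
  k=0: a=9, p=9, q=1
  k=1: a=1, p=10, q=1
  k=2: a=14, p=149, q=15
  k=3: a=2, p=308, q=31
  k=4: a=6, p=1997, q=201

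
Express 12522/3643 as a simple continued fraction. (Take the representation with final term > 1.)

12522 = 3×3643 + 1593
3643 = 2×1593 + 457
1593 = 3×457 + 222
457 = 2×222 + 13
222 = 17×13 + 1
13 = 13×1 + 0  (stop)
So 12522/3643 = [3; 2, 3, 2, 17, 13].

[3; 2, 3, 2, 17, 13]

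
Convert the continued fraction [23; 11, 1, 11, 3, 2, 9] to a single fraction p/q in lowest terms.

Fold from the inside: start with 9/1.
  2 + 1/9 = 19/9
  3 + 9/19 = 66/19
  11 + 19/66 = 745/66
  1 + 66/745 = 811/745
  11 + 745/811 = 9666/811
  23 + 811/9666 = 223129/9666

223129/9666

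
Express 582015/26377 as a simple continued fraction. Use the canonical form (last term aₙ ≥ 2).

582015 = 22×26377 + 1721
26377 = 15×1721 + 562
1721 = 3×562 + 35
562 = 16×35 + 2
35 = 17×2 + 1
2 = 2×1 + 0  (stop)
So 582015/26377 = [22; 15, 3, 16, 17, 2].

[22; 15, 3, 16, 17, 2]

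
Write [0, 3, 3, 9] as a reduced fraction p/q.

Fold from the inside: start with 9/1.
  3 + 1/9 = 28/9
  3 + 9/28 = 93/28
  0 + 28/93 = 28/93

28/93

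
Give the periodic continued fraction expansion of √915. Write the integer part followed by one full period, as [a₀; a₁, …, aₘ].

[30; 4, 60]

a₀ = ⌊√915⌋ = 30.
With m₀=0, d₀=1 and mₖ₊₁ = dₖaₖ − mₖ, dₖ₊₁ = (n − mₖ₊₁²)/dₖ, aₖ₊₁ = ⌊(a₀+mₖ₊₁)/dₖ₊₁⌋:
  k=1: m=30, d=15, a=4
  k=2: m=30, d=1, a=60
d=1 and a=2a₀=60 at k=2, so the next step gives (m, d) = (30, 15) again — its k=1 value — and the period has length 2.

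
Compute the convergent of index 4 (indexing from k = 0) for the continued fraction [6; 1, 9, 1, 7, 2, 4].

601/87

Using pₖ = aₖpₖ₋₁ + pₖ₋₂, qₖ = aₖqₖ₋₁ + qₖ₋₂ (with p₋₁=1, p₋₂=0, q₋₁=0, q₋₂=1):
  k=0: a=6, p=6, q=1
  k=1: a=1, p=7, q=1
  k=2: a=9, p=69, q=10
  k=3: a=1, p=76, q=11
  k=4: a=7, p=601, q=87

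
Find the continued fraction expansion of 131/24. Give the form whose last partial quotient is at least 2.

131 = 5·24 + 11
24 = 2·11 + 2
11 = 5·2 + 1
2 = 2·1 + 0  (stop)
So 131/24 = [5; 2, 5, 2].

[5; 2, 5, 2]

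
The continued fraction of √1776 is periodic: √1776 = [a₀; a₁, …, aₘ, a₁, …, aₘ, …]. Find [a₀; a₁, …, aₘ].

a₀ = ⌊√1776⌋ = 42.
With m₀=0, d₀=1 and mₖ₊₁ = dₖaₖ − mₖ, dₖ₊₁ = (n − mₖ₊₁²)/dₖ, aₖ₊₁ = ⌊(a₀+mₖ₊₁)/dₖ₊₁⌋:
  k=1: m=42, d=12, a=7
  k=2: m=42, d=1, a=84
d=1 and a=2a₀=84 at k=2, so the next step gives (m, d) = (42, 12) again — its k=1 value — and the period has length 2.

[42; 7, 84]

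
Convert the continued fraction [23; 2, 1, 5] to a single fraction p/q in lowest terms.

Fold from the inside: start with 5/1.
  1 + 1/5 = 6/5
  2 + 5/6 = 17/6
  23 + 6/17 = 397/17

397/17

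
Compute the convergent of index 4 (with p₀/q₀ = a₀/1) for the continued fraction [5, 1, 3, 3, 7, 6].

Using pₖ = aₖpₖ₋₁ + pₖ₋₂, qₖ = aₖqₖ₋₁ + qₖ₋₂ (with p₋₁=1, p₋₂=0, q₋₁=0, q₋₂=1):
  k=0: a=5, p=5, q=1
  k=1: a=1, p=6, q=1
  k=2: a=3, p=23, q=4
  k=3: a=3, p=75, q=13
  k=4: a=7, p=548, q=95

548/95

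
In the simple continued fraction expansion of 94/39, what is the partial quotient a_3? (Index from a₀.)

94 = 2·39 + 16   →  a_0 = 2
39 = 2·16 + 7   →  a_1 = 2
16 = 2·7 + 2   →  a_2 = 2
7 = 3·2 + 1   →  a_3 = 3

3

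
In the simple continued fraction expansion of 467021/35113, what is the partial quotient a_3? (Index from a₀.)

19

467021 = 13·35113 + 10552   →  a_0 = 13
35113 = 3·10552 + 3457   →  a_1 = 3
10552 = 3·3457 + 181   →  a_2 = 3
3457 = 19·181 + 18   →  a_3 = 19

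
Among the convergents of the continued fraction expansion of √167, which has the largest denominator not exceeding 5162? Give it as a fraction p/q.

√167 = [12; 1, 11, 1, 24, …] (period length 4).
Convergents:
  p_0/q_0 = 12/1
  p_1/q_1 = 13/1
  p_2/q_2 = 155/12
  p_3/q_3 = 168/13
  p_4/q_4 = 4187/324
  p_5/q_5 = 4355/337
  p_6/q_6 = 52092/4031
  p_7/q_7 = 56447/4368
  p_8/q_8 = 1406820/108863
q_7 = 4368 ≤ 5162 < 108863 = q_8, so the answer is 56447/4368.

56447/4368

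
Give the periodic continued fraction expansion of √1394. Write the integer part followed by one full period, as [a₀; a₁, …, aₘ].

a₀ = ⌊√1394⌋ = 37.
With m₀=0, d₀=1 and mₖ₊₁ = dₖaₖ − mₖ, dₖ₊₁ = (n − mₖ₊₁²)/dₖ, aₖ₊₁ = ⌊(a₀+mₖ₊₁)/dₖ₊₁⌋:
  k=1: m=37, d=25, a=2
  k=2: m=13, d=49, a=1
  k=3: m=36, d=2, a=36
  k=4: m=36, d=49, a=1
  k=5: m=13, d=25, a=2
  k=6: m=37, d=1, a=74
d=1 and a=2a₀=74 at k=6, so the next step gives (m, d) = (37, 25) again — its k=1 value — and the period has length 6.

[37; 2, 1, 36, 1, 2, 74]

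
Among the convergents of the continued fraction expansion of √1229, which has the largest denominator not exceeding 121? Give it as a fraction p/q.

√1229 = [35; 17, 1, 1, 17, 70, …] (period length 5).
Convergents:
  p_0/q_0 = 35/1
  p_1/q_1 = 596/17
  p_2/q_2 = 631/18
  p_3/q_3 = 1227/35
  p_4/q_4 = 21490/613
q_3 = 35 ≤ 121 < 613 = q_4, so the answer is 1227/35.

1227/35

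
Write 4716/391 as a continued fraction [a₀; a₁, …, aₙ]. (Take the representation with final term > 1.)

4716 = 12·391 + 24
391 = 16·24 + 7
24 = 3·7 + 3
7 = 2·3 + 1
3 = 3·1 + 0  (stop)
So 4716/391 = [12; 16, 3, 2, 3].

[12; 16, 3, 2, 3]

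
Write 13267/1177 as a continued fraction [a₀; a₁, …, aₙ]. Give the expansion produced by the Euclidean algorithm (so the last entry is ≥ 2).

13267 = 11×1177 + 320
1177 = 3×320 + 217
320 = 1×217 + 103
217 = 2×103 + 11
103 = 9×11 + 4
11 = 2×4 + 3
4 = 1×3 + 1
3 = 3×1 + 0  (stop)
So 13267/1177 = [11; 3, 1, 2, 9, 2, 1, 3].

[11; 3, 1, 2, 9, 2, 1, 3]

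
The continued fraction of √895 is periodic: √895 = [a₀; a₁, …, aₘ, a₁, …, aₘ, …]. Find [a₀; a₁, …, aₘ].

[29; 1, 10, 1, 58]

a₀ = ⌊√895⌋ = 29.
With m₀=0, d₀=1 and mₖ₊₁ = dₖaₖ − mₖ, dₖ₊₁ = (n − mₖ₊₁²)/dₖ, aₖ₊₁ = ⌊(a₀+mₖ₊₁)/dₖ₊₁⌋:
  k=1: m=29, d=54, a=1
  k=2: m=25, d=5, a=10
  k=3: m=25, d=54, a=1
  k=4: m=29, d=1, a=58
d=1 and a=2a₀=58 at k=4, so the next step gives (m, d) = (29, 54) again — its k=1 value — and the period has length 4.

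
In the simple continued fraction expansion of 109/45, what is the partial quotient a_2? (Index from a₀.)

109 = 2·45 + 19   →  a_0 = 2
45 = 2·19 + 7   →  a_1 = 2
19 = 2·7 + 5   →  a_2 = 2

2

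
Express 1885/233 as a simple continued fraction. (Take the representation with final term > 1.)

[8; 11, 10, 2]

1885 = 8*233 + 21
233 = 11*21 + 2
21 = 10*2 + 1
2 = 2*1 + 0  (stop)
So 1885/233 = [8; 11, 10, 2].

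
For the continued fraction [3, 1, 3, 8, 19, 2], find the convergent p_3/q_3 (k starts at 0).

Using pₖ = aₖpₖ₋₁ + pₖ₋₂, qₖ = aₖqₖ₋₁ + qₖ₋₂ (with p₋₁=1, p₋₂=0, q₋₁=0, q₋₂=1):
  k=0: a=3, p=3, q=1
  k=1: a=1, p=4, q=1
  k=2: a=3, p=15, q=4
  k=3: a=8, p=124, q=33

124/33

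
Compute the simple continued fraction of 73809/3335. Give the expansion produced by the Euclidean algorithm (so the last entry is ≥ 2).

[22; 7, 1, 1, 2, 12, 7]

73809 = 22*3335 + 439
3335 = 7*439 + 262
439 = 1*262 + 177
262 = 1*177 + 85
177 = 2*85 + 7
85 = 12*7 + 1
7 = 7*1 + 0  (stop)
So 73809/3335 = [22; 7, 1, 1, 2, 12, 7].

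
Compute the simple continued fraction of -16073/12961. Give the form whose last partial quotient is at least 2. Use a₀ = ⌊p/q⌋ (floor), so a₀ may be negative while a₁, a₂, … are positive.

-16073 = -2·12961 + 9849
12961 = 1·9849 + 3112
9849 = 3·3112 + 513
3112 = 6·513 + 34
513 = 15·34 + 3
34 = 11·3 + 1
3 = 3·1 + 0  (stop)
So -16073/12961 = [-2; 1, 3, 6, 15, 11, 3].

[-2; 1, 3, 6, 15, 11, 3]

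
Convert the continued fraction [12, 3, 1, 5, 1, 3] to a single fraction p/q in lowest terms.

Fold from the inside: start with 3/1.
  1 + 1/3 = 4/3
  5 + 3/4 = 23/4
  1 + 4/23 = 27/23
  3 + 23/27 = 104/27
  12 + 27/104 = 1275/104

1275/104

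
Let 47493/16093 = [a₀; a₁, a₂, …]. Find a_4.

9

47493 = 2·16093 + 15307   →  a_0 = 2
16093 = 1·15307 + 786   →  a_1 = 1
15307 = 19·786 + 373   →  a_2 = 19
786 = 2·373 + 40   →  a_3 = 2
373 = 9·40 + 13   →  a_4 = 9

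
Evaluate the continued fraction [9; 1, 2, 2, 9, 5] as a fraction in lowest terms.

3273/337

Fold from the inside: start with 5/1.
  9 + 1/5 = 46/5
  2 + 5/46 = 97/46
  2 + 46/97 = 240/97
  1 + 97/240 = 337/240
  9 + 240/337 = 3273/337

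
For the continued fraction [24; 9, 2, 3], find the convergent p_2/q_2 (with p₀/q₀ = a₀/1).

458/19

Using pₖ = aₖpₖ₋₁ + pₖ₋₂, qₖ = aₖqₖ₋₁ + qₖ₋₂ (with p₋₁=1, p₋₂=0, q₋₁=0, q₋₂=1):
  k=0: a=24, p=24, q=1
  k=1: a=9, p=217, q=9
  k=2: a=2, p=458, q=19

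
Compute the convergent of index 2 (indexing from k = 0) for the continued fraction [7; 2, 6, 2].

Using pₖ = aₖpₖ₋₁ + pₖ₋₂, qₖ = aₖqₖ₋₁ + qₖ₋₂ (with p₋₁=1, p₋₂=0, q₋₁=0, q₋₂=1):
  k=0: a=7, p=7, q=1
  k=1: a=2, p=15, q=2
  k=2: a=6, p=97, q=13

97/13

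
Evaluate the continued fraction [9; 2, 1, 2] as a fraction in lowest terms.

75/8

Using pₖ = aₖpₖ₋₁ + pₖ₋₂ and qₖ = aₖqₖ₋₁ + qₖ₋₂:
  k=0: a=9, p=9, q=1
  k=1: a=2, p=19, q=2
  k=2: a=1, p=28, q=3
  k=3: a=2, p=75, q=8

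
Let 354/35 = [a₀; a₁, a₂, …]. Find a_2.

1

354 = 10·35 + 4   →  a_0 = 10
35 = 8·4 + 3   →  a_1 = 8
4 = 1·3 + 1   →  a_2 = 1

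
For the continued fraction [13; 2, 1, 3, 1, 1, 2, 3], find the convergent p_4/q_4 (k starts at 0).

187/14

Using pₖ = aₖpₖ₋₁ + pₖ₋₂, qₖ = aₖqₖ₋₁ + qₖ₋₂ (with p₋₁=1, p₋₂=0, q₋₁=0, q₋₂=1):
  k=0: a=13, p=13, q=1
  k=1: a=2, p=27, q=2
  k=2: a=1, p=40, q=3
  k=3: a=3, p=147, q=11
  k=4: a=1, p=187, q=14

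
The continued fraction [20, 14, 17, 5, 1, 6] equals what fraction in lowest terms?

Using pₖ = aₖpₖ₋₁ + pₖ₋₂ and qₖ = aₖqₖ₋₁ + qₖ₋₂:
  k=0: a=20, p=20, q=1
  k=1: a=14, p=281, q=14
  k=2: a=17, p=4797, q=239
  k=3: a=5, p=24266, q=1209
  k=4: a=1, p=29063, q=1448
  k=5: a=6, p=198644, q=9897

198644/9897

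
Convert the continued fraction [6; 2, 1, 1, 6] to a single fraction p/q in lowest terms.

Using pₖ = aₖpₖ₋₁ + pₖ₋₂ and qₖ = aₖqₖ₋₁ + qₖ₋₂:
  k=0: a=6, p=6, q=1
  k=1: a=2, p=13, q=2
  k=2: a=1, p=19, q=3
  k=3: a=1, p=32, q=5
  k=4: a=6, p=211, q=33

211/33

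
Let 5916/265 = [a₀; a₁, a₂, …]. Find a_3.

3

5916 = 22·265 + 86   →  a_0 = 22
265 = 3·86 + 7   →  a_1 = 3
86 = 12·7 + 2   →  a_2 = 12
7 = 3·2 + 1   →  a_3 = 3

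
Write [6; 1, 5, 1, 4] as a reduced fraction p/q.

233/34

Fold from the inside: start with 4/1.
  1 + 1/4 = 5/4
  5 + 4/5 = 29/5
  1 + 5/29 = 34/29
  6 + 29/34 = 233/34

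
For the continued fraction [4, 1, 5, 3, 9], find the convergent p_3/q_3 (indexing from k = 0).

92/19

Using pₖ = aₖpₖ₋₁ + pₖ₋₂, qₖ = aₖqₖ₋₁ + qₖ₋₂ (with p₋₁=1, p₋₂=0, q₋₁=0, q₋₂=1):
  k=0: a=4, p=4, q=1
  k=1: a=1, p=5, q=1
  k=2: a=5, p=29, q=6
  k=3: a=3, p=92, q=19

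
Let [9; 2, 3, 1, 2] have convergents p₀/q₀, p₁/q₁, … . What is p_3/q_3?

85/9

Using pₖ = aₖpₖ₋₁ + pₖ₋₂, qₖ = aₖqₖ₋₁ + qₖ₋₂ (with p₋₁=1, p₋₂=0, q₋₁=0, q₋₂=1):
  k=0: a=9, p=9, q=1
  k=1: a=2, p=19, q=2
  k=2: a=3, p=66, q=7
  k=3: a=1, p=85, q=9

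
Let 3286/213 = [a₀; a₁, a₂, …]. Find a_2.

3286 = 15·213 + 91   →  a_0 = 15
213 = 2·91 + 31   →  a_1 = 2
91 = 2·31 + 29   →  a_2 = 2

2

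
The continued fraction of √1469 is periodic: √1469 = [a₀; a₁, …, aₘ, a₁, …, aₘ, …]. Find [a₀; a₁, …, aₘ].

a₀ = ⌊√1469⌋ = 38.
With m₀=0, d₀=1 and mₖ₊₁ = dₖaₖ − mₖ, dₖ₊₁ = (n − mₖ₊₁²)/dₖ, aₖ₊₁ = ⌊(a₀+mₖ₊₁)/dₖ₊₁⌋:
  k=1: m=38, d=25, a=3
  k=2: m=37, d=4, a=18
  k=3: m=35, d=61, a=1
  k=4: m=26, d=13, a=4
  k=5: m=26, d=61, a=1
  k=6: m=35, d=4, a=18
  k=7: m=37, d=25, a=3
  k=8: m=38, d=1, a=76
d=1 and a=2a₀=76 at k=8, so the next step gives (m, d) = (38, 25) again — its k=1 value — and the period has length 8.

[38; 3, 18, 1, 4, 1, 18, 3, 76]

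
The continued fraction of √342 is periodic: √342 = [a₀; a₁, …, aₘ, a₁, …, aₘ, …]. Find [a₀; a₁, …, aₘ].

a₀ = ⌊√342⌋ = 18.
With m₀=0, d₀=1 and mₖ₊₁ = dₖaₖ − mₖ, dₖ₊₁ = (n − mₖ₊₁²)/dₖ, aₖ₊₁ = ⌊(a₀+mₖ₊₁)/dₖ₊₁⌋:
  k=1: m=18, d=18, a=2
  k=2: m=18, d=1, a=36
d=1 and a=2a₀=36 at k=2, so the next step gives (m, d) = (18, 18) again — its k=1 value — and the period has length 2.

[18; 2, 36]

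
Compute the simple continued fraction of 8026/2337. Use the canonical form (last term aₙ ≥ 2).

[3; 2, 3, 3, 3, 1, 3, 6]

8026 = 3×2337 + 1015
2337 = 2×1015 + 307
1015 = 3×307 + 94
307 = 3×94 + 25
94 = 3×25 + 19
25 = 1×19 + 6
19 = 3×6 + 1
6 = 6×1 + 0  (stop)
So 8026/2337 = [3; 2, 3, 3, 3, 1, 3, 6].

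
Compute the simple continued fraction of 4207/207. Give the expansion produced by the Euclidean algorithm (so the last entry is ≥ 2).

4207 = 20*207 + 67
207 = 3*67 + 6
67 = 11*6 + 1
6 = 6*1 + 0  (stop)
So 4207/207 = [20; 3, 11, 6].

[20; 3, 11, 6]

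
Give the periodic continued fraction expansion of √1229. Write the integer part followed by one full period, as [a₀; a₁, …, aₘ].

[35; 17, 1, 1, 17, 70]

a₀ = ⌊√1229⌋ = 35.
With m₀=0, d₀=1 and mₖ₊₁ = dₖaₖ − mₖ, dₖ₊₁ = (n − mₖ₊₁²)/dₖ, aₖ₊₁ = ⌊(a₀+mₖ₊₁)/dₖ₊₁⌋:
  k=1: m=35, d=4, a=17
  k=2: m=33, d=35, a=1
  k=3: m=2, d=35, a=1
  k=4: m=33, d=4, a=17
  k=5: m=35, d=1, a=70
d=1 and a=2a₀=70 at k=5, so the next step gives (m, d) = (35, 4) again — its k=1 value — and the period has length 5.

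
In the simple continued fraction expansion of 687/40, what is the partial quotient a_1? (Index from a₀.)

687 = 17·40 + 7   →  a_0 = 17
40 = 5·7 + 5   →  a_1 = 5

5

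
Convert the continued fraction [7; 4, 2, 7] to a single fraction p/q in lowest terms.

Fold from the inside: start with 7/1.
  2 + 1/7 = 15/7
  4 + 7/15 = 67/15
  7 + 15/67 = 484/67

484/67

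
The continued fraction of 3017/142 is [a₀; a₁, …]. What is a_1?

3017 = 21·142 + 35   →  a_0 = 21
142 = 4·35 + 2   →  a_1 = 4

4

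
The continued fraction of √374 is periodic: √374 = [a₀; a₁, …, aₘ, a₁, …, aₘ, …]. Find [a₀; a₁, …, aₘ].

[19; 2, 1, 18, 1, 2, 38]

a₀ = ⌊√374⌋ = 19.
With m₀=0, d₀=1 and mₖ₊₁ = dₖaₖ − mₖ, dₖ₊₁ = (n − mₖ₊₁²)/dₖ, aₖ₊₁ = ⌊(a₀+mₖ₊₁)/dₖ₊₁⌋:
  k=1: m=19, d=13, a=2
  k=2: m=7, d=25, a=1
  k=3: m=18, d=2, a=18
  k=4: m=18, d=25, a=1
  k=5: m=7, d=13, a=2
  k=6: m=19, d=1, a=38
d=1 and a=2a₀=38 at k=6, so the next step gives (m, d) = (19, 13) again — its k=1 value — and the period has length 6.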